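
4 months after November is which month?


November is month 11
11 + 4 = 15; wrap: 15 - 12 = 3

March


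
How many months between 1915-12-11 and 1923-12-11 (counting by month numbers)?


From December 1915 to December 1923
8 years * 12 = 96 months = 96

96 months


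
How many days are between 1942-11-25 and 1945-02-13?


From 1942-11-25 to 1945-02-13
1942-11-25: days before November = 31 + 28 + 31 + 30 + 31 + 30 + 31 + 31 + 30 + 31 = 304 (1942 is not a leap year); day of year = 304 + 25 = 329
1945-02-13: days before February = 31; day of year = 31 + 13 = 44
Rest of 1942: 365 - 329 = 36
Full years 1943 (365), 1944 (366): 731
Total = 36 + 731 + 44 = 811

811 days


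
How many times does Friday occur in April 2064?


April 2064 has 30 days
Anchor: Jan 1, 2064. With p = 2064 - 1 = 2063: (p + p//4 - p//100 + p//400) mod 7 = (2063 + 515 - 20 + 5) mod 7 = 2563 mod 7 = 1 -> Tuesday (Mon=0 ... Sun=6)
Days before April (Jan-Mar): 91; April 1 index = (1 + 91) mod 7 = 1 -> Tuesday
First Friday is April 4
Fridays: 4, 11, 18, 25

4 Fridays


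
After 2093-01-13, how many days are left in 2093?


Day of year: 13 of 365
Remaining = 365 - 13

352 days


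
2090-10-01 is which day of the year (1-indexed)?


Date: October 1, 2090
Days in months 1 through 9: 273
Plus 1 days in October

Day of year: 274


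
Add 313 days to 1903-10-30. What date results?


Start: 1903-10-30, add 313 days
October 1903 has 31 days: 31 - 30 = 1 day to October 31 -> 312 left
November 1903 has 30 days -> 282 left
December 1903 has 31 days -> 251 left
January 1904 has 31 days -> 220 left
February 1904 has 29 days -> 191 left
March 1904 has 31 days -> 160 left
April 1904 has 30 days -> 130 left
May 1904 has 31 days -> 99 left
June 1904 has 30 days -> 69 left
July 1904 has 31 days -> 38 left
August 1904 has 31 days -> 7 left
September 1904: 7 <= 30 -> lands on September 7

Result: 1904-09-07


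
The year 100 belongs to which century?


Century = (year - 1) // 100 + 1
= (100 - 1) // 100 + 1
= 99 // 100 + 1
= 0 + 1

1st century


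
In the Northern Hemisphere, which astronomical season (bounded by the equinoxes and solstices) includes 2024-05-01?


Date: May 1
Astronomical Spring (approx.; exact equinox/solstice day varies by year): March 20 to June 20
May 1 falls within the Spring window

Spring


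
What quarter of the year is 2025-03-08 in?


Month: March (month 3)
Q1: Jan-Mar, Q2: Apr-Jun, Q3: Jul-Sep, Q4: Oct-Dec

Q1


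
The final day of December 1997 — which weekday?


December 1997 has 31 days
Anchor: Jan 1, 1997. With p = 1997 - 1 = 1996: (p + p//4 - p//100 + p//400) mod 7 = (1996 + 499 - 19 + 4) mod 7 = 2480 mod 7 = 2 -> Wednesday (Mon=0 ... Sun=6)
Days before December (Jan-Nov): 334; December 1 index = (2 + 334) mod 7 = 0 -> Monday
Last day offset: 31 - 1 = 30 days
Weekday index = (0 + 30) mod 7 = 2

Wednesday, December 31


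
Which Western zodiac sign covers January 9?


Date: January 9
Conventional tropical zodiac dates: Capricorn from December 22 onward; Aquarius starts January 20
January 9 falls within the Capricorn range

Capricorn


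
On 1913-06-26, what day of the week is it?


Date: June 26, 1913
Anchor: Jan 1, 1913. With p = 1913 - 1 = 1912: (p + p//4 - p//100 + p//400) mod 7 = (1912 + 478 - 19 + 4) mod 7 = 2375 mod 7 = 2 -> Wednesday (Mon=0 ... Sun=6)
Days before June (Jan-May): 151; offset = 151 + 26 - 1 = 176
Weekday index = (2 + 176) mod 7 = 3

Day of the week: Thursday


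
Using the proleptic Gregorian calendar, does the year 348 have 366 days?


Gregorian leap year rule: divisible by 4, but not by 100, unless also by 400.
348 is divisible by 4 but not 100 -> leap year

Yes


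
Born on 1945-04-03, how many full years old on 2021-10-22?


Birth: 1945-04-03
Reference: 2021-10-22
Year difference: 2021 - 1945 = 76

76 years old


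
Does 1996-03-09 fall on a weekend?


Anchor: Jan 1, 1996. With p = 1996 - 1 = 1995: (p + p//4 - p//100 + p//400) mod 7 = (1995 + 498 - 19 + 4) mod 7 = 2478 mod 7 = 0 -> Monday (Mon=0 ... Sun=6)
Day of year: 69; offset = 68
Weekday index = (0 + 68) mod 7 = 5 -> Saturday
Weekend days: Saturday, Sunday

Yes


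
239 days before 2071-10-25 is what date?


Start: 2071-10-25, subtract 239 days
Back 25 days from October 25 reaches September 30, 2071 -> 214 left
September 2071 has 30 days -> back to August 31, 2071 -> 184 left
August 2071 has 31 days -> back to July 31, 2071 -> 153 left
July 2071 has 31 days -> back to June 30, 2071 -> 122 left
June 2071 has 30 days -> back to May 31, 2071 -> 92 left
May 2071 has 31 days -> back to April 30, 2071 -> 61 left
April 2071 has 30 days -> back to March 31, 2071 -> 31 left
March 2071 has 31 days -> back to February 28, 2071 -> 0 left
February 2071: 28 - 0 = 28 -> lands on February 28

Result: 2071-02-28


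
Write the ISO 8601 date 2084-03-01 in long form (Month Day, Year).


ISO 2084-03-01 parses as year=2084, month=03, day=01
Month 3 -> March

March 1, 2084


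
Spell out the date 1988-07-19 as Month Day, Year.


ISO 1988-07-19 parses as year=1988, month=07, day=19
Month 7 -> July

July 19, 1988


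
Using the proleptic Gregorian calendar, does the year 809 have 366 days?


Gregorian leap year rule: divisible by 4, but not by 100, unless also by 400.
809 is not divisible by 4 -> not a leap year

No


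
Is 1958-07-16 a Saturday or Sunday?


Anchor: Jan 1, 1958. With p = 1958 - 1 = 1957: (p + p//4 - p//100 + p//400) mod 7 = (1957 + 489 - 19 + 4) mod 7 = 2431 mod 7 = 2 -> Wednesday (Mon=0 ... Sun=6)
Day of year: 197; offset = 196
Weekday index = (2 + 196) mod 7 = 2 -> Wednesday
Weekend days: Saturday, Sunday

No


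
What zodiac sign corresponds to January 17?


Date: January 17
Conventional tropical zodiac dates: Capricorn from December 22 onward; Aquarius starts January 20
January 17 falls within the Capricorn range

Capricorn


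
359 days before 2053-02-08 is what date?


Start: 2053-02-08, subtract 359 days
Back 8 days from February 8 reaches January 31, 2053 -> 351 left
January 2053 has 31 days -> back to December 31, 2052 -> 320 left
December 2052 has 31 days -> back to November 30, 2052 -> 289 left
November 2052 has 30 days -> back to October 31, 2052 -> 259 left
October 2052 has 31 days -> back to September 30, 2052 -> 228 left
September 2052 has 30 days -> back to August 31, 2052 -> 198 left
August 2052 has 31 days -> back to July 31, 2052 -> 167 left
July 2052 has 31 days -> back to June 30, 2052 -> 136 left
June 2052 has 30 days -> back to May 31, 2052 -> 106 left
May 2052 has 31 days -> back to April 30, 2052 -> 75 left
April 2052 has 30 days -> back to March 31, 2052 -> 45 left
March 2052 has 31 days -> back to February 29, 2052 -> 14 left
February 2052: 29 - 14 = 15 -> lands on February 15

Result: 2052-02-15


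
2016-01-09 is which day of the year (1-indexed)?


Date: January 9, 2016
No months before January
Plus 9 days in January

Day of year: 9


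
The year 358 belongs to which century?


Century = (year - 1) // 100 + 1
= (358 - 1) // 100 + 1
= 357 // 100 + 1
= 3 + 1

4th century


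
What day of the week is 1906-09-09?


Date: September 9, 1906
Anchor: Jan 1, 1906. With p = 1906 - 1 = 1905: (p + p//4 - p//100 + p//400) mod 7 = (1905 + 476 - 19 + 4) mod 7 = 2366 mod 7 = 0 -> Monday (Mon=0 ... Sun=6)
Days before September (Jan-Aug): 243; offset = 243 + 9 - 1 = 251
Weekday index = (0 + 251) mod 7 = 6

Day of the week: Sunday


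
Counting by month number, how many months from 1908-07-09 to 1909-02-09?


From July 1908 to February 1909
1 year * 12 = 12 months, minus 5 months = 7

7 months


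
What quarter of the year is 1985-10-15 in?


Month: October (month 10)
Q1: Jan-Mar, Q2: Apr-Jun, Q3: Jul-Sep, Q4: Oct-Dec

Q4


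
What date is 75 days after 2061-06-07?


Start: 2061-06-07, add 75 days
June 2061 has 30 days: 30 - 7 = 23 days to June 30 -> 52 left
July 2061 has 31 days -> 21 left
August 2061: 21 <= 31 -> lands on August 21

Result: 2061-08-21


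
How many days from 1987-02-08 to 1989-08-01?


From 1987-02-08 to 1989-08-01
1987-02-08: days before February = 31; day of year = 31 + 8 = 39
1989-08-01: days before August = 31 + 28 + 31 + 30 + 31 + 30 + 31 = 212 (1989 is not a leap year); day of year = 212 + 1 = 213
Rest of 1987: 365 - 39 = 326
Full years 1988 (366): 366
Total = 326 + 366 + 213 = 905

905 days


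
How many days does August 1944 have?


August 1944

31 days


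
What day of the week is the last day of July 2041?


July 2041 has 31 days
Anchor: Jan 1, 2041. With p = 2041 - 1 = 2040: (p + p//4 - p//100 + p//400) mod 7 = (2040 + 510 - 20 + 5) mod 7 = 2535 mod 7 = 1 -> Tuesday (Mon=0 ... Sun=6)
Days before July (Jan-Jun): 181; July 1 index = (1 + 181) mod 7 = 0 -> Monday
Last day offset: 31 - 1 = 30 days
Weekday index = (0 + 30) mod 7 = 2

Wednesday, July 31


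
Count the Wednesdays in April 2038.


April 2038 has 30 days
Anchor: Jan 1, 2038. With p = 2038 - 1 = 2037: (p + p//4 - p//100 + p//400) mod 7 = (2037 + 509 - 20 + 5) mod 7 = 2531 mod 7 = 4 -> Friday (Mon=0 ... Sun=6)
Days before April (Jan-Mar): 90; April 1 index = (4 + 90) mod 7 = 3 -> Thursday
First Wednesday is April 7
Wednesdays: 7, 14, 21, 28

4 Wednesdays


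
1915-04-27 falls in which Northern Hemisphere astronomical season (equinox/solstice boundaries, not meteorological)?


Date: April 27
Astronomical Spring (approx.; exact equinox/solstice day varies by year): March 20 to June 20
April 27 falls within the Spring window

Spring


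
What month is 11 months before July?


July is month 7
7 - 11 = -4; wrap: -4 + 12 = 8

August


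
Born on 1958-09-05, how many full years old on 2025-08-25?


Birth: 1958-09-05
Reference: 2025-08-25
Year difference: 2025 - 1958 = 67
Birthday not yet reached in 2025, subtract 1

66 years old


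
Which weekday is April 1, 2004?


Target: April 1, 2004
Anchor: Jan 1, 2004. With p = 2004 - 1 = 2003: (p + p//4 - p//100 + p//400) mod 7 = (2003 + 500 - 20 + 5) mod 7 = 2488 mod 7 = 3 -> Thursday (Mon=0 ... Sun=6)
Days before April (Jan-Mar): 91 days
Weekday index = (3 + 91) mod 7 = 3

Thursday


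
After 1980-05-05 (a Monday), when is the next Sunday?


Current: Monday
Target: Sunday
Days ahead: 6

Next Sunday: 1980-05-11


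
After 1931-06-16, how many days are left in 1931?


Day of year: 167 of 365
Remaining = 365 - 167

198 days


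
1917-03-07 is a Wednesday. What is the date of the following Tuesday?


Current: Wednesday
Target: Tuesday
Days ahead: 6

Next Tuesday: 1917-03-13


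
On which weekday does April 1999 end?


April 1999 has 30 days
Anchor: Jan 1, 1999. With p = 1999 - 1 = 1998: (p + p//4 - p//100 + p//400) mod 7 = (1998 + 499 - 19 + 4) mod 7 = 2482 mod 7 = 4 -> Friday (Mon=0 ... Sun=6)
Days before April (Jan-Mar): 90; April 1 index = (4 + 90) mod 7 = 3 -> Thursday
Last day offset: 30 - 1 = 29 days
Weekday index = (3 + 29) mod 7 = 4

Friday, April 30


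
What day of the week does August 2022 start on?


Target: August 1, 2022
Anchor: Jan 1, 2022. With p = 2022 - 1 = 2021: (p + p//4 - p//100 + p//400) mod 7 = (2021 + 505 - 20 + 5) mod 7 = 2511 mod 7 = 5 -> Saturday (Mon=0 ... Sun=6)
Days before August (Jan-Jul): 212 days
Weekday index = (5 + 212) mod 7 = 0

Monday


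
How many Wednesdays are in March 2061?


March 2061 has 31 days
Anchor: Jan 1, 2061. With p = 2061 - 1 = 2060: (p + p//4 - p//100 + p//400) mod 7 = (2060 + 515 - 20 + 5) mod 7 = 2560 mod 7 = 5 -> Saturday (Mon=0 ... Sun=6)
Days before March (Jan-Feb): 59; March 1 index = (5 + 59) mod 7 = 1 -> Tuesday
First Wednesday is March 2
Wednesdays: 2, 9, 16, 23, 30

5 Wednesdays


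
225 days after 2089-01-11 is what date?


Start: 2089-01-11, add 225 days
January 2089 has 31 days: 31 - 11 = 20 days to January 31 -> 205 left
February 2089 has 28 days -> 177 left
March 2089 has 31 days -> 146 left
April 2089 has 30 days -> 116 left
May 2089 has 31 days -> 85 left
June 2089 has 30 days -> 55 left
July 2089 has 31 days -> 24 left
August 2089: 24 <= 31 -> lands on August 24

Result: 2089-08-24


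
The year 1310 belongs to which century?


Century = (year - 1) // 100 + 1
= (1310 - 1) // 100 + 1
= 1309 // 100 + 1
= 13 + 1

14th century


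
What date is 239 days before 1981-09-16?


Start: 1981-09-16, subtract 239 days
Back 16 days from September 16 reaches August 31, 1981 -> 223 left
August 1981 has 31 days -> back to July 31, 1981 -> 192 left
July 1981 has 31 days -> back to June 30, 1981 -> 161 left
June 1981 has 30 days -> back to May 31, 1981 -> 131 left
May 1981 has 31 days -> back to April 30, 1981 -> 100 left
April 1981 has 30 days -> back to March 31, 1981 -> 70 left
March 1981 has 31 days -> back to February 28, 1981 -> 39 left
February 1981 has 28 days -> back to January 31, 1981 -> 11 left
January 1981: 31 - 11 = 20 -> lands on January 20

Result: 1981-01-20


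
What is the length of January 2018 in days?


January 2018

31 days


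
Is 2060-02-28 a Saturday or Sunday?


Anchor: Jan 1, 2060. With p = 2060 - 1 = 2059: (p + p//4 - p//100 + p//400) mod 7 = (2059 + 514 - 20 + 5) mod 7 = 2558 mod 7 = 3 -> Thursday (Mon=0 ... Sun=6)
Day of year: 59; offset = 58
Weekday index = (3 + 58) mod 7 = 5 -> Saturday
Weekend days: Saturday, Sunday

Yes


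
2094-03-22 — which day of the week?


Date: March 22, 2094
Anchor: Jan 1, 2094. With p = 2094 - 1 = 2093: (p + p//4 - p//100 + p//400) mod 7 = (2093 + 523 - 20 + 5) mod 7 = 2601 mod 7 = 4 -> Friday (Mon=0 ... Sun=6)
Days before March (Jan-Feb): 59; offset = 59 + 22 - 1 = 80
Weekday index = (4 + 80) mod 7 = 0

Day of the week: Monday


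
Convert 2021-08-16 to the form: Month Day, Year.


ISO 2021-08-16 parses as year=2021, month=08, day=16
Month 8 -> August

August 16, 2021


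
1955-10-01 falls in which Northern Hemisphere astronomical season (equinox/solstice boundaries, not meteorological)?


Date: October 1
Astronomical Autumn (approx.; exact equinox/solstice day varies by year): September 22 to December 20
October 1 falls within the Autumn window

Autumn


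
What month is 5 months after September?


September is month 9
9 + 5 = 14; wrap: 14 - 12 = 2

February


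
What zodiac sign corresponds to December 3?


Date: December 3
Conventional tropical zodiac dates: Sagittarius from November 22 onward; Capricorn starts December 22
December 3 falls within the Sagittarius range

Sagittarius


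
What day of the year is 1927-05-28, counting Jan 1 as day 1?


Date: May 28, 1927
Days in months 1 through 4: 120
Plus 28 days in May

Day of year: 148


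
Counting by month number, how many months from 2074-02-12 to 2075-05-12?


From February 2074 to May 2075
1 year * 12 = 12 months, plus 3 months = 15

15 months


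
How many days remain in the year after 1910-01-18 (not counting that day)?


Day of year: 18 of 365
Remaining = 365 - 18

347 days


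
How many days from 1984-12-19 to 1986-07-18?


From 1984-12-19 to 1986-07-18
1984-12-19: days before December = 31 + 29 + 31 + 30 + 31 + 30 + 31 + 31 + 30 + 31 + 30 = 335 (1984 is a leap year); day of year = 335 + 19 = 354
1986-07-18: days before July = 31 + 28 + 31 + 30 + 31 + 30 = 181 (1986 is not a leap year); day of year = 181 + 18 = 199
Rest of 1984: 366 - 354 = 12
Full years 1985 (365): 365
Total = 12 + 365 + 199 = 576

576 days


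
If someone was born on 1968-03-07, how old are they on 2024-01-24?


Birth: 1968-03-07
Reference: 2024-01-24
Year difference: 2024 - 1968 = 56
Birthday not yet reached in 2024, subtract 1

55 years old


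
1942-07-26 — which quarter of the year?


Month: July (month 7)
Q1: Jan-Mar, Q2: Apr-Jun, Q3: Jul-Sep, Q4: Oct-Dec

Q3


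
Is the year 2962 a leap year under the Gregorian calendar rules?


Gregorian leap year rule: divisible by 4, but not by 100, unless also by 400.
2962 is not divisible by 4 -> not a leap year

No


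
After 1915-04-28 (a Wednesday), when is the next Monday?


Current: Wednesday
Target: Monday
Days ahead: 5

Next Monday: 1915-05-03


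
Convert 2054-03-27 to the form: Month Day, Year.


ISO 2054-03-27 parses as year=2054, month=03, day=27
Month 3 -> March

March 27, 2054


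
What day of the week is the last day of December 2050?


December 2050 has 31 days
Anchor: Jan 1, 2050. With p = 2050 - 1 = 2049: (p + p//4 - p//100 + p//400) mod 7 = (2049 + 512 - 20 + 5) mod 7 = 2546 mod 7 = 5 -> Saturday (Mon=0 ... Sun=6)
Days before December (Jan-Nov): 334; December 1 index = (5 + 334) mod 7 = 3 -> Thursday
Last day offset: 31 - 1 = 30 days
Weekday index = (3 + 30) mod 7 = 5

Saturday, December 31


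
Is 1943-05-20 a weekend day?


Anchor: Jan 1, 1943. With p = 1943 - 1 = 1942: (p + p//4 - p//100 + p//400) mod 7 = (1942 + 485 - 19 + 4) mod 7 = 2412 mod 7 = 4 -> Friday (Mon=0 ... Sun=6)
Day of year: 140; offset = 139
Weekday index = (4 + 139) mod 7 = 3 -> Thursday
Weekend days: Saturday, Sunday

No


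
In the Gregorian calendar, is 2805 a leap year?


Gregorian leap year rule: divisible by 4, but not by 100, unless also by 400.
2805 is not divisible by 4 -> not a leap year

No


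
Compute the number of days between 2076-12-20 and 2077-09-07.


From 2076-12-20 to 2077-09-07
2076-12-20: days before December = 31 + 29 + 31 + 30 + 31 + 30 + 31 + 31 + 30 + 31 + 30 = 335 (2076 is a leap year); day of year = 335 + 20 = 355
2077-09-07: days before September = 31 + 28 + 31 + 30 + 31 + 30 + 31 + 31 = 243 (2077 is not a leap year); day of year = 243 + 7 = 250
Rest of 2076: 366 - 355 = 11
Total = 11 + 250 = 261

261 days


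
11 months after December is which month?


December is month 12
12 + 11 = 23; wrap: 23 - 12 = 11

November


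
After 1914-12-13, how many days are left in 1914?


Day of year: 347 of 365
Remaining = 365 - 347

18 days


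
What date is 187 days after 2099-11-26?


Start: 2099-11-26, add 187 days
November 2099 has 30 days: 30 - 26 = 4 days to November 30 -> 183 left
December 2099 has 31 days -> 152 left
January 2100 has 31 days -> 121 left
February 2100 has 28 days -> 93 left
March 2100 has 31 days -> 62 left
April 2100 has 30 days -> 32 left
May 2100 has 31 days -> 1 left
June 2100: 1 <= 30 -> lands on June 1

Result: 2100-06-01


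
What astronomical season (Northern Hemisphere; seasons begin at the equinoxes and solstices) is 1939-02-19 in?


Date: February 19
Astronomical Winter (approx.; exact equinox/solstice day varies by year): December 21 to March 19
February 19 falls within the Winter window

Winter


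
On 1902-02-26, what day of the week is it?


Date: February 26, 1902
Anchor: Jan 1, 1902. With p = 1902 - 1 = 1901: (p + p//4 - p//100 + p//400) mod 7 = (1901 + 475 - 19 + 4) mod 7 = 2361 mod 7 = 2 -> Wednesday (Mon=0 ... Sun=6)
Days before February (Jan): 31; offset = 31 + 26 - 1 = 56
Weekday index = (2 + 56) mod 7 = 2

Day of the week: Wednesday


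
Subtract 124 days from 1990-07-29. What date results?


Start: 1990-07-29, subtract 124 days
Back 29 days from July 29 reaches June 30, 1990 -> 95 left
June 1990 has 30 days -> back to May 31, 1990 -> 65 left
May 1990 has 31 days -> back to April 30, 1990 -> 34 left
April 1990 has 30 days -> back to March 31, 1990 -> 4 left
March 1990: 31 - 4 = 27 -> lands on March 27

Result: 1990-03-27


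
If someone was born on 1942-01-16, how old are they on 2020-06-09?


Birth: 1942-01-16
Reference: 2020-06-09
Year difference: 2020 - 1942 = 78

78 years old


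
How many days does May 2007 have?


May 2007

31 days


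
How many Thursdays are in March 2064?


March 2064 has 31 days
Anchor: Jan 1, 2064. With p = 2064 - 1 = 2063: (p + p//4 - p//100 + p//400) mod 7 = (2063 + 515 - 20 + 5) mod 7 = 2563 mod 7 = 1 -> Tuesday (Mon=0 ... Sun=6)
Days before March (Jan-Feb): 60; March 1 index = (1 + 60) mod 7 = 5 -> Saturday
First Thursday is March 6
Thursdays: 6, 13, 20, 27

4 Thursdays


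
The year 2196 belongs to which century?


Century = (year - 1) // 100 + 1
= (2196 - 1) // 100 + 1
= 2195 // 100 + 1
= 21 + 1

22nd century


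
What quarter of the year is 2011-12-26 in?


Month: December (month 12)
Q1: Jan-Mar, Q2: Apr-Jun, Q3: Jul-Sep, Q4: Oct-Dec

Q4


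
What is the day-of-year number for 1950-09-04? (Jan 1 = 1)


Date: September 4, 1950
Days in months 1 through 8: 243
Plus 4 days in September

Day of year: 247


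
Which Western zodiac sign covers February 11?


Date: February 11
Conventional tropical zodiac dates: Aquarius from January 20 onward; Pisces starts February 19
February 11 falls within the Aquarius range

Aquarius


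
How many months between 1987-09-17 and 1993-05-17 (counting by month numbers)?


From September 1987 to May 1993
6 years * 12 = 72 months, minus 4 months = 68

68 months


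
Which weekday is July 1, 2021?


Target: July 1, 2021
Anchor: Jan 1, 2021. With p = 2021 - 1 = 2020: (p + p//4 - p//100 + p//400) mod 7 = (2020 + 505 - 20 + 5) mod 7 = 2510 mod 7 = 4 -> Friday (Mon=0 ... Sun=6)
Days before July (Jan-Jun): 181 days
Weekday index = (4 + 181) mod 7 = 3

Thursday


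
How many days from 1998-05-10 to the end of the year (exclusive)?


Day of year: 130 of 365
Remaining = 365 - 130

235 days


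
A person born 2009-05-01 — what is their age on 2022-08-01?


Birth: 2009-05-01
Reference: 2022-08-01
Year difference: 2022 - 2009 = 13

13 years old


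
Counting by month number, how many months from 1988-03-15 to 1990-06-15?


From March 1988 to June 1990
2 years * 12 = 24 months, plus 3 months = 27

27 months


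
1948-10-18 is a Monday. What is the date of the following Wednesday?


Current: Monday
Target: Wednesday
Days ahead: 2

Next Wednesday: 1948-10-20


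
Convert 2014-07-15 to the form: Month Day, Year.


ISO 2014-07-15 parses as year=2014, month=07, day=15
Month 7 -> July

July 15, 2014


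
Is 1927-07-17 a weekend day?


Anchor: Jan 1, 1927. With p = 1927 - 1 = 1926: (p + p//4 - p//100 + p//400) mod 7 = (1926 + 481 - 19 + 4) mod 7 = 2392 mod 7 = 5 -> Saturday (Mon=0 ... Sun=6)
Day of year: 198; offset = 197
Weekday index = (5 + 197) mod 7 = 6 -> Sunday
Weekend days: Saturday, Sunday

Yes


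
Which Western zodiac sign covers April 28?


Date: April 28
Conventional tropical zodiac dates: Taurus from April 20 onward; Gemini starts May 21
April 28 falls within the Taurus range

Taurus


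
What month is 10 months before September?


September is month 9
9 - 10 = -1; wrap: -1 + 12 = 11

November


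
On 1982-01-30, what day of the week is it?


Date: January 30, 1982
Anchor: Jan 1, 1982. With p = 1982 - 1 = 1981: (p + p//4 - p//100 + p//400) mod 7 = (1981 + 495 - 19 + 4) mod 7 = 2461 mod 7 = 4 -> Friday (Mon=0 ... Sun=6)
Days into year = 30 - 1 = 29
Weekday index = (4 + 29) mod 7 = 5

Day of the week: Saturday


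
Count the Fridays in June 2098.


June 2098 has 30 days
Anchor: Jan 1, 2098. With p = 2098 - 1 = 2097: (p + p//4 - p//100 + p//400) mod 7 = (2097 + 524 - 20 + 5) mod 7 = 2606 mod 7 = 2 -> Wednesday (Mon=0 ... Sun=6)
Days before June (Jan-May): 151; June 1 index = (2 + 151) mod 7 = 6 -> Sunday
First Friday is June 6
Fridays: 6, 13, 20, 27

4 Fridays


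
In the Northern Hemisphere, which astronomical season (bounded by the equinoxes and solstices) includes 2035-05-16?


Date: May 16
Astronomical Spring (approx.; exact equinox/solstice day varies by year): March 20 to June 20
May 16 falls within the Spring window

Spring


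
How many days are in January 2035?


January 2035

31 days


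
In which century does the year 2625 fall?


Century = (year - 1) // 100 + 1
= (2625 - 1) // 100 + 1
= 2624 // 100 + 1
= 26 + 1

27th century


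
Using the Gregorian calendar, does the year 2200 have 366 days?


Gregorian leap year rule: divisible by 4, but not by 100, unless also by 400.
2200 is divisible by 100 but not 400 -> not a leap year

No


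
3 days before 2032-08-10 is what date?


Start: 2032-08-10, subtract 3 days
10 - 3 = 7 stays within August 2032

Result: 2032-08-07


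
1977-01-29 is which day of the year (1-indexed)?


Date: January 29, 1977
No months before January
Plus 29 days in January

Day of year: 29


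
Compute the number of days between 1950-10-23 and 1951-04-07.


From 1950-10-23 to 1951-04-07
1950-10-23: days before October = 31 + 28 + 31 + 30 + 31 + 30 + 31 + 31 + 30 = 273 (1950 is not a leap year); day of year = 273 + 23 = 296
1951-04-07: days before April = 31 + 28 + 31 = 90 (1951 is not a leap year); day of year = 90 + 7 = 97
Rest of 1950: 365 - 296 = 69
Total = 69 + 97 = 166

166 days


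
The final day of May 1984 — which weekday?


May 1984 has 31 days
Anchor: Jan 1, 1984. With p = 1984 - 1 = 1983: (p + p//4 - p//100 + p//400) mod 7 = (1983 + 495 - 19 + 4) mod 7 = 2463 mod 7 = 6 -> Sunday (Mon=0 ... Sun=6)
Days before May (Jan-Apr): 121; May 1 index = (6 + 121) mod 7 = 1 -> Tuesday
Last day offset: 31 - 1 = 30 days
Weekday index = (1 + 30) mod 7 = 3

Thursday, May 31


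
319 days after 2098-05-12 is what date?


Start: 2098-05-12, add 319 days
May 2098 has 31 days: 31 - 12 = 19 days to May 31 -> 300 left
June 2098 has 30 days -> 270 left
July 2098 has 31 days -> 239 left
August 2098 has 31 days -> 208 left
September 2098 has 30 days -> 178 left
October 2098 has 31 days -> 147 left
November 2098 has 30 days -> 117 left
December 2098 has 31 days -> 86 left
January 2099 has 31 days -> 55 left
February 2099 has 28 days -> 27 left
March 2099: 27 <= 31 -> lands on March 27

Result: 2099-03-27


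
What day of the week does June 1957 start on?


Target: June 1, 1957
Anchor: Jan 1, 1957. With p = 1957 - 1 = 1956: (p + p//4 - p//100 + p//400) mod 7 = (1956 + 489 - 19 + 4) mod 7 = 2430 mod 7 = 1 -> Tuesday (Mon=0 ... Sun=6)
Days before June (Jan-May): 151 days
Weekday index = (1 + 151) mod 7 = 5

Saturday


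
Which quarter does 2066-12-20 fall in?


Month: December (month 12)
Q1: Jan-Mar, Q2: Apr-Jun, Q3: Jul-Sep, Q4: Oct-Dec

Q4


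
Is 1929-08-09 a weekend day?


Anchor: Jan 1, 1929. With p = 1929 - 1 = 1928: (p + p//4 - p//100 + p//400) mod 7 = (1928 + 482 - 19 + 4) mod 7 = 2395 mod 7 = 1 -> Tuesday (Mon=0 ... Sun=6)
Day of year: 221; offset = 220
Weekday index = (1 + 220) mod 7 = 4 -> Friday
Weekend days: Saturday, Sunday

No


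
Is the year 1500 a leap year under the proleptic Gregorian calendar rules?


Gregorian leap year rule: divisible by 4, but not by 100, unless also by 400.
1500 is divisible by 100 but not 400 -> not a leap year

No


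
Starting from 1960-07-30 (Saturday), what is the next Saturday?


Current: Saturday
Target: Saturday
Days ahead: 7

Next Saturday: 1960-08-06


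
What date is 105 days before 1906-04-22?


Start: 1906-04-22, subtract 105 days
Back 22 days from April 22 reaches March 31, 1906 -> 83 left
March 1906 has 31 days -> back to February 28, 1906 -> 52 left
February 1906 has 28 days -> back to January 31, 1906 -> 24 left
January 1906: 31 - 24 = 7 -> lands on January 7

Result: 1906-01-07


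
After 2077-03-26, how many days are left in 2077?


Day of year: 85 of 365
Remaining = 365 - 85

280 days


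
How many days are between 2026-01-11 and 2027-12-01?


From 2026-01-11 to 2027-12-01
2026-01-11: day of year = 11
2027-12-01: days before December = 31 + 28 + 31 + 30 + 31 + 30 + 31 + 31 + 30 + 31 + 30 = 334 (2027 is not a leap year); day of year = 334 + 1 = 335
Rest of 2026: 365 - 11 = 354
Total = 354 + 335 = 689

689 days


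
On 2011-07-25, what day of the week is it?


Date: July 25, 2011
Anchor: Jan 1, 2011. With p = 2011 - 1 = 2010: (p + p//4 - p//100 + p//400) mod 7 = (2010 + 502 - 20 + 5) mod 7 = 2497 mod 7 = 5 -> Saturday (Mon=0 ... Sun=6)
Days before July (Jan-Jun): 181; offset = 181 + 25 - 1 = 205
Weekday index = (5 + 205) mod 7 = 0

Day of the week: Monday


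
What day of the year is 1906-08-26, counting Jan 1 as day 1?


Date: August 26, 1906
Days in months 1 through 7: 212
Plus 26 days in August

Day of year: 238


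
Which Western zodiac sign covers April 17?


Date: April 17
Conventional tropical zodiac dates: Aries from March 21 onward; Taurus starts April 20
April 17 falls within the Aries range

Aries


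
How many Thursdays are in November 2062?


November 2062 has 30 days
Anchor: Jan 1, 2062. With p = 2062 - 1 = 2061: (p + p//4 - p//100 + p//400) mod 7 = (2061 + 515 - 20 + 5) mod 7 = 2561 mod 7 = 6 -> Sunday (Mon=0 ... Sun=6)
Days before November (Jan-Oct): 304; November 1 index = (6 + 304) mod 7 = 2 -> Wednesday
First Thursday is November 2
Thursdays: 2, 9, 16, 23, 30

5 Thursdays


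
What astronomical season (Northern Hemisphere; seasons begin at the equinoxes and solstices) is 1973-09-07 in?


Date: September 7
Astronomical Summer (approx.; exact equinox/solstice day varies by year): June 21 to September 21
September 7 falls within the Summer window

Summer


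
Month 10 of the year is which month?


Month 10 of 12

October


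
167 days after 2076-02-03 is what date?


Start: 2076-02-03, add 167 days
February 2076 has 29 days: 29 - 3 = 26 days to February 29 -> 141 left
March 2076 has 31 days -> 110 left
April 2076 has 30 days -> 80 left
May 2076 has 31 days -> 49 left
June 2076 has 30 days -> 19 left
July 2076: 19 <= 31 -> lands on July 19

Result: 2076-07-19


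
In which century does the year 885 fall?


Century = (year - 1) // 100 + 1
= (885 - 1) // 100 + 1
= 884 // 100 + 1
= 8 + 1

9th century


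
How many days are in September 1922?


September 1922

30 days


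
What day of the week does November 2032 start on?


Target: November 1, 2032
Anchor: Jan 1, 2032. With p = 2032 - 1 = 2031: (p + p//4 - p//100 + p//400) mod 7 = (2031 + 507 - 20 + 5) mod 7 = 2523 mod 7 = 3 -> Thursday (Mon=0 ... Sun=6)
Days before November (Jan-Oct): 305 days
Weekday index = (3 + 305) mod 7 = 0

Monday


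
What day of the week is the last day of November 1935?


November 1935 has 30 days
Anchor: Jan 1, 1935. With p = 1935 - 1 = 1934: (p + p//4 - p//100 + p//400) mod 7 = (1934 + 483 - 19 + 4) mod 7 = 2402 mod 7 = 1 -> Tuesday (Mon=0 ... Sun=6)
Days before November (Jan-Oct): 304; November 1 index = (1 + 304) mod 7 = 4 -> Friday
Last day offset: 30 - 1 = 29 days
Weekday index = (4 + 29) mod 7 = 5

Saturday, November 30


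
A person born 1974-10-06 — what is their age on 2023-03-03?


Birth: 1974-10-06
Reference: 2023-03-03
Year difference: 2023 - 1974 = 49
Birthday not yet reached in 2023, subtract 1

48 years old


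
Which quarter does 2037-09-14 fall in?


Month: September (month 9)
Q1: Jan-Mar, Q2: Apr-Jun, Q3: Jul-Sep, Q4: Oct-Dec

Q3


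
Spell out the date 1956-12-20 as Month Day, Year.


ISO 1956-12-20 parses as year=1956, month=12, day=20
Month 12 -> December

December 20, 1956


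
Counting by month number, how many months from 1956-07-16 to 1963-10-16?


From July 1956 to October 1963
7 years * 12 = 84 months, plus 3 months = 87

87 months


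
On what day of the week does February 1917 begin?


Target: February 1, 1917
Anchor: Jan 1, 1917. With p = 1917 - 1 = 1916: (p + p//4 - p//100 + p//400) mod 7 = (1916 + 479 - 19 + 4) mod 7 = 2380 mod 7 = 0 -> Monday (Mon=0 ... Sun=6)
Days before February (Jan): 31 days
Weekday index = (0 + 31) mod 7 = 3

Thursday


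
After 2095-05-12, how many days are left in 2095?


Day of year: 132 of 365
Remaining = 365 - 132

233 days


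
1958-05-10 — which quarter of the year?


Month: May (month 5)
Q1: Jan-Mar, Q2: Apr-Jun, Q3: Jul-Sep, Q4: Oct-Dec

Q2


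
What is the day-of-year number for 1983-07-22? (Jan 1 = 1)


Date: July 22, 1983
Days in months 1 through 6: 181
Plus 22 days in July

Day of year: 203


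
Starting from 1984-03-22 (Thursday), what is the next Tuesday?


Current: Thursday
Target: Tuesday
Days ahead: 5

Next Tuesday: 1984-03-27


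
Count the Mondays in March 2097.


March 2097 has 31 days
Anchor: Jan 1, 2097. With p = 2097 - 1 = 2096: (p + p//4 - p//100 + p//400) mod 7 = (2096 + 524 - 20 + 5) mod 7 = 2605 mod 7 = 1 -> Tuesday (Mon=0 ... Sun=6)
Days before March (Jan-Feb): 59; March 1 index = (1 + 59) mod 7 = 4 -> Friday
First Monday is March 4
Mondays: 4, 11, 18, 25

4 Mondays


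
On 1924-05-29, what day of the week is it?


Date: May 29, 1924
Anchor: Jan 1, 1924. With p = 1924 - 1 = 1923: (p + p//4 - p//100 + p//400) mod 7 = (1923 + 480 - 19 + 4) mod 7 = 2388 mod 7 = 1 -> Tuesday (Mon=0 ... Sun=6)
Days before May (Jan-Apr): 121; offset = 121 + 29 - 1 = 149
Weekday index = (1 + 149) mod 7 = 3

Day of the week: Thursday


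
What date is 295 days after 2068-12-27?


Start: 2068-12-27, add 295 days
December 2068 has 31 days: 31 - 27 = 4 days to December 31 -> 291 left
January 2069 has 31 days -> 260 left
February 2069 has 28 days -> 232 left
March 2069 has 31 days -> 201 left
April 2069 has 30 days -> 171 left
May 2069 has 31 days -> 140 left
June 2069 has 30 days -> 110 left
July 2069 has 31 days -> 79 left
August 2069 has 31 days -> 48 left
September 2069 has 30 days -> 18 left
October 2069: 18 <= 31 -> lands on October 18

Result: 2069-10-18


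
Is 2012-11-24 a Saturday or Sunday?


Anchor: Jan 1, 2012. With p = 2012 - 1 = 2011: (p + p//4 - p//100 + p//400) mod 7 = (2011 + 502 - 20 + 5) mod 7 = 2498 mod 7 = 6 -> Sunday (Mon=0 ... Sun=6)
Day of year: 329; offset = 328
Weekday index = (6 + 328) mod 7 = 5 -> Saturday
Weekend days: Saturday, Sunday

Yes


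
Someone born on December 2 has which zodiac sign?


Date: December 2
Conventional tropical zodiac dates: Sagittarius from November 22 onward; Capricorn starts December 22
December 2 falls within the Sagittarius range

Sagittarius


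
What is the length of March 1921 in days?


March 1921

31 days


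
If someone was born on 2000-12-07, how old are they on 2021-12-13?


Birth: 2000-12-07
Reference: 2021-12-13
Year difference: 2021 - 2000 = 21

21 years old


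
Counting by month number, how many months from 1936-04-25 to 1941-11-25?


From April 1936 to November 1941
5 years * 12 = 60 months, plus 7 months = 67

67 months


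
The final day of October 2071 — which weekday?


October 2071 has 31 days
Anchor: Jan 1, 2071. With p = 2071 - 1 = 2070: (p + p//4 - p//100 + p//400) mod 7 = (2070 + 517 - 20 + 5) mod 7 = 2572 mod 7 = 3 -> Thursday (Mon=0 ... Sun=6)
Days before October (Jan-Sep): 273; October 1 index = (3 + 273) mod 7 = 3 -> Thursday
Last day offset: 31 - 1 = 30 days
Weekday index = (3 + 30) mod 7 = 5

Saturday, October 31


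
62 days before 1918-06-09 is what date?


Start: 1918-06-09, subtract 62 days
Back 9 days from June 9 reaches May 31, 1918 -> 53 left
May 1918 has 31 days -> back to April 30, 1918 -> 22 left
April 1918: 30 - 22 = 8 -> lands on April 8

Result: 1918-04-08


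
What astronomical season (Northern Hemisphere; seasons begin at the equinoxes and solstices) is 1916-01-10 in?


Date: January 10
Astronomical Winter (approx.; exact equinox/solstice day varies by year): December 21 to March 19
January 10 falls within the Winter window

Winter


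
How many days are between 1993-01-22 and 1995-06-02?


From 1993-01-22 to 1995-06-02
1993-01-22: day of year = 22
1995-06-02: days before June = 31 + 28 + 31 + 30 + 31 = 151 (1995 is not a leap year); day of year = 151 + 2 = 153
Rest of 1993: 365 - 22 = 343
Full years 1994 (365): 365
Total = 343 + 365 + 153 = 861

861 days


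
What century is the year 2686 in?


Century = (year - 1) // 100 + 1
= (2686 - 1) // 100 + 1
= 2685 // 100 + 1
= 26 + 1

27th century


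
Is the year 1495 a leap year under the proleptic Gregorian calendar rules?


Gregorian leap year rule: divisible by 4, but not by 100, unless also by 400.
1495 is not divisible by 4 -> not a leap year

No


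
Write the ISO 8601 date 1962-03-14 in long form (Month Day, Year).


ISO 1962-03-14 parses as year=1962, month=03, day=14
Month 3 -> March

March 14, 1962


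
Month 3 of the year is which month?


Month 3 of 12

March


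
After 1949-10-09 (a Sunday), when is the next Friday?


Current: Sunday
Target: Friday
Days ahead: 5

Next Friday: 1949-10-14


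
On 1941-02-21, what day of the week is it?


Date: February 21, 1941
Anchor: Jan 1, 1941. With p = 1941 - 1 = 1940: (p + p//4 - p//100 + p//400) mod 7 = (1940 + 485 - 19 + 4) mod 7 = 2410 mod 7 = 2 -> Wednesday (Mon=0 ... Sun=6)
Days before February (Jan): 31; offset = 31 + 21 - 1 = 51
Weekday index = (2 + 51) mod 7 = 4

Day of the week: Friday


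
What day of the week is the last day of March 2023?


March 2023 has 31 days
Anchor: Jan 1, 2023. With p = 2023 - 1 = 2022: (p + p//4 - p//100 + p//400) mod 7 = (2022 + 505 - 20 + 5) mod 7 = 2512 mod 7 = 6 -> Sunday (Mon=0 ... Sun=6)
Days before March (Jan-Feb): 59; March 1 index = (6 + 59) mod 7 = 2 -> Wednesday
Last day offset: 31 - 1 = 30 days
Weekday index = (2 + 30) mod 7 = 4

Friday, March 31


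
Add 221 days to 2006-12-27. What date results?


Start: 2006-12-27, add 221 days
December 2006 has 31 days: 31 - 27 = 4 days to December 31 -> 217 left
January 2007 has 31 days -> 186 left
February 2007 has 28 days -> 158 left
March 2007 has 31 days -> 127 left
April 2007 has 30 days -> 97 left
May 2007 has 31 days -> 66 left
June 2007 has 30 days -> 36 left
July 2007 has 31 days -> 5 left
August 2007: 5 <= 31 -> lands on August 5

Result: 2007-08-05


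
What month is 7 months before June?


June is month 6
6 - 7 = -1; wrap: -1 + 12 = 11

November


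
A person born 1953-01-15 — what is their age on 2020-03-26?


Birth: 1953-01-15
Reference: 2020-03-26
Year difference: 2020 - 1953 = 67

67 years old


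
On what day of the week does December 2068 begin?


Target: December 1, 2068
Anchor: Jan 1, 2068. With p = 2068 - 1 = 2067: (p + p//4 - p//100 + p//400) mod 7 = (2067 + 516 - 20 + 5) mod 7 = 2568 mod 7 = 6 -> Sunday (Mon=0 ... Sun=6)
Days before December (Jan-Nov): 335 days
Weekday index = (6 + 335) mod 7 = 5

Saturday


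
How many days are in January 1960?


January 1960

31 days


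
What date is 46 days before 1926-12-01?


Start: 1926-12-01, subtract 46 days
Back 1 day from December 1 reaches November 30, 1926 -> 45 left
November 1926 has 30 days -> back to October 31, 1926 -> 15 left
October 1926: 31 - 15 = 16 -> lands on October 16

Result: 1926-10-16


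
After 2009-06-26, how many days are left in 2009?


Day of year: 177 of 365
Remaining = 365 - 177

188 days


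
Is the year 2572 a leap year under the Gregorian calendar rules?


Gregorian leap year rule: divisible by 4, but not by 100, unless also by 400.
2572 is divisible by 4 but not 100 -> leap year

Yes


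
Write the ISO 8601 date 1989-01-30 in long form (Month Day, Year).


ISO 1989-01-30 parses as year=1989, month=01, day=30
Month 1 -> January

January 30, 1989


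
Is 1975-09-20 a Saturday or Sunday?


Anchor: Jan 1, 1975. With p = 1975 - 1 = 1974: (p + p//4 - p//100 + p//400) mod 7 = (1974 + 493 - 19 + 4) mod 7 = 2452 mod 7 = 2 -> Wednesday (Mon=0 ... Sun=6)
Day of year: 263; offset = 262
Weekday index = (2 + 262) mod 7 = 5 -> Saturday
Weekend days: Saturday, Sunday

Yes


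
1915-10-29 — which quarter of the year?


Month: October (month 10)
Q1: Jan-Mar, Q2: Apr-Jun, Q3: Jul-Sep, Q4: Oct-Dec

Q4


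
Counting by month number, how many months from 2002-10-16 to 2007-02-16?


From October 2002 to February 2007
5 years * 12 = 60 months, minus 8 months = 52

52 months


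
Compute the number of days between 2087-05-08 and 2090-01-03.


From 2087-05-08 to 2090-01-03
2087-05-08: days before May = 31 + 28 + 31 + 30 = 120 (2087 is not a leap year); day of year = 120 + 8 = 128
2090-01-03: day of year = 3
Rest of 2087: 365 - 128 = 237
Full years 2088 (366), 2089 (365): 731
Total = 237 + 731 + 3 = 971

971 days
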